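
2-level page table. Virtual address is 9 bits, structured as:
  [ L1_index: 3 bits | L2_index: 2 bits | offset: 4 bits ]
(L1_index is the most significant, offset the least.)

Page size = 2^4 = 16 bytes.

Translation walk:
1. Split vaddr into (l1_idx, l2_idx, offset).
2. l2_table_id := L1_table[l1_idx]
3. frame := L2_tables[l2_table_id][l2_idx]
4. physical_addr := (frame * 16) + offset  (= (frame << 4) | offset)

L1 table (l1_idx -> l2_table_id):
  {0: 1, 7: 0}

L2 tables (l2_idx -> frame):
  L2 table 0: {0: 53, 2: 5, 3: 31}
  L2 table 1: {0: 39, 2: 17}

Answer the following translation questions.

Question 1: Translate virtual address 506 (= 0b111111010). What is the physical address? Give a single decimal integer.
Answer: 506

Derivation:
vaddr = 506 = 0b111111010
Split: l1_idx=7, l2_idx=3, offset=10
L1[7] = 0
L2[0][3] = 31
paddr = 31 * 16 + 10 = 506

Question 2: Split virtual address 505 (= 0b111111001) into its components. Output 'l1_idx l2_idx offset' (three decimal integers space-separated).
vaddr = 505 = 0b111111001
  top 3 bits -> l1_idx = 7
  next 2 bits -> l2_idx = 3
  bottom 4 bits -> offset = 9

Answer: 7 3 9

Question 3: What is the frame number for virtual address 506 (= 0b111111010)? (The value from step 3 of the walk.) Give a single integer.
vaddr = 506: l1_idx=7, l2_idx=3
L1[7] = 0; L2[0][3] = 31

Answer: 31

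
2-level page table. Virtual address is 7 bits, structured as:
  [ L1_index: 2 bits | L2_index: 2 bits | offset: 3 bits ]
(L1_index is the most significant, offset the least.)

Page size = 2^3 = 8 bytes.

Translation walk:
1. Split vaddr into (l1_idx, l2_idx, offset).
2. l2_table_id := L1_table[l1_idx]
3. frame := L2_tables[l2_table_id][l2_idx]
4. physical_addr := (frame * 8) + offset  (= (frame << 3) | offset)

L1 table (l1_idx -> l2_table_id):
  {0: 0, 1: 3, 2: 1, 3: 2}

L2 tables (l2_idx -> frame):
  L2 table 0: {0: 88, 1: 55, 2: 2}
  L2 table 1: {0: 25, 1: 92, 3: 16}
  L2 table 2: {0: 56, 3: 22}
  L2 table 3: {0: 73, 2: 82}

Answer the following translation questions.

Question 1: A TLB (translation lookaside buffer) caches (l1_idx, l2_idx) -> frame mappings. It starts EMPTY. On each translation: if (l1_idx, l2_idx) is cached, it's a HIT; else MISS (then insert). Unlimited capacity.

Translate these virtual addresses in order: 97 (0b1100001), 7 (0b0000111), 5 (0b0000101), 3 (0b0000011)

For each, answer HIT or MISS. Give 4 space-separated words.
vaddr=97: (3,0) not in TLB -> MISS, insert
vaddr=7: (0,0) not in TLB -> MISS, insert
vaddr=5: (0,0) in TLB -> HIT
vaddr=3: (0,0) in TLB -> HIT

Answer: MISS MISS HIT HIT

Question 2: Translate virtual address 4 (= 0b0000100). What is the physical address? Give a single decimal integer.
vaddr = 4 = 0b0000100
Split: l1_idx=0, l2_idx=0, offset=4
L1[0] = 0
L2[0][0] = 88
paddr = 88 * 8 + 4 = 708

Answer: 708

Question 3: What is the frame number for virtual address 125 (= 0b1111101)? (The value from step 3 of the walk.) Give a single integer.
Answer: 22

Derivation:
vaddr = 125: l1_idx=3, l2_idx=3
L1[3] = 2; L2[2][3] = 22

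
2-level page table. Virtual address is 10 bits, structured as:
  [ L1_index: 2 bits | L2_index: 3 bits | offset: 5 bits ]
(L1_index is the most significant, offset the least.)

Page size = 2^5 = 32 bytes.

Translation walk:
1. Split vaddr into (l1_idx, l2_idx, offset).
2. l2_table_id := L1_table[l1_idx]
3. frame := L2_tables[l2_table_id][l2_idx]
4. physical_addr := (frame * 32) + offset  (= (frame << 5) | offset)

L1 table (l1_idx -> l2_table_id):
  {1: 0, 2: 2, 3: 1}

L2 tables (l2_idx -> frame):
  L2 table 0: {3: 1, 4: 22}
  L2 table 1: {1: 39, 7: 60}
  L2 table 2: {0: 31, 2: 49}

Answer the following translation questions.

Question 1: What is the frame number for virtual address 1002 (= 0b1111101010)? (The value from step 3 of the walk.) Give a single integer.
Answer: 60

Derivation:
vaddr = 1002: l1_idx=3, l2_idx=7
L1[3] = 1; L2[1][7] = 60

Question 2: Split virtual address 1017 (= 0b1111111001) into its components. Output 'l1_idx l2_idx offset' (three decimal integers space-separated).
Answer: 3 7 25

Derivation:
vaddr = 1017 = 0b1111111001
  top 2 bits -> l1_idx = 3
  next 3 bits -> l2_idx = 7
  bottom 5 bits -> offset = 25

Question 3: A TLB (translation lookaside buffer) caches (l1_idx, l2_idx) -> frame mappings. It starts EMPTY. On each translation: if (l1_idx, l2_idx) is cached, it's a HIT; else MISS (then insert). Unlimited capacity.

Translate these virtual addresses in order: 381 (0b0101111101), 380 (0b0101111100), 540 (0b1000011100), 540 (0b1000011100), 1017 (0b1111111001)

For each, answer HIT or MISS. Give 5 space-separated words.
Answer: MISS HIT MISS HIT MISS

Derivation:
vaddr=381: (1,3) not in TLB -> MISS, insert
vaddr=380: (1,3) in TLB -> HIT
vaddr=540: (2,0) not in TLB -> MISS, insert
vaddr=540: (2,0) in TLB -> HIT
vaddr=1017: (3,7) not in TLB -> MISS, insert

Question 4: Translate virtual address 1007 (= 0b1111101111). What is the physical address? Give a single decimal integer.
vaddr = 1007 = 0b1111101111
Split: l1_idx=3, l2_idx=7, offset=15
L1[3] = 1
L2[1][7] = 60
paddr = 60 * 32 + 15 = 1935

Answer: 1935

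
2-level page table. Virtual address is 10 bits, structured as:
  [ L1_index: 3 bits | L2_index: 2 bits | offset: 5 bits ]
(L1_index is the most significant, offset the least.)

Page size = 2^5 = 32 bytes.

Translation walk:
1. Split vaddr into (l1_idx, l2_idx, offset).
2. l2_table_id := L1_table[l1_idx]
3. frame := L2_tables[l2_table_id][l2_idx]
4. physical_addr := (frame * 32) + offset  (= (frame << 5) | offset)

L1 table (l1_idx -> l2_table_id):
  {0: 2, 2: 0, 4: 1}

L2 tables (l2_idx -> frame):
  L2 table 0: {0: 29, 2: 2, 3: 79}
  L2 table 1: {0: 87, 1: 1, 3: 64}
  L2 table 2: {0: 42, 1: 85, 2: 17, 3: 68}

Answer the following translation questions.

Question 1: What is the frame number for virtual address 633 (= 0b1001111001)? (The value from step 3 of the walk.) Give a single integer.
Answer: 64

Derivation:
vaddr = 633: l1_idx=4, l2_idx=3
L1[4] = 1; L2[1][3] = 64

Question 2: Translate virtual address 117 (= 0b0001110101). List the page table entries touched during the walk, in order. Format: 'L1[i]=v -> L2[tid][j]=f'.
Answer: L1[0]=2 -> L2[2][3]=68

Derivation:
vaddr = 117 = 0b0001110101
Split: l1_idx=0, l2_idx=3, offset=21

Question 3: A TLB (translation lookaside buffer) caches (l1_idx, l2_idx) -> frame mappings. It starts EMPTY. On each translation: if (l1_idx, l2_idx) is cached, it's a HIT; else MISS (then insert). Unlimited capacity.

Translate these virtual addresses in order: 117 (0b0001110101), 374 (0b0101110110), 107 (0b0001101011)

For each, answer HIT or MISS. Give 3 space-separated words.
Answer: MISS MISS HIT

Derivation:
vaddr=117: (0,3) not in TLB -> MISS, insert
vaddr=374: (2,3) not in TLB -> MISS, insert
vaddr=107: (0,3) in TLB -> HIT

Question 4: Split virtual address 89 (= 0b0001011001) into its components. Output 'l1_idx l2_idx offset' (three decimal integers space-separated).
Answer: 0 2 25

Derivation:
vaddr = 89 = 0b0001011001
  top 3 bits -> l1_idx = 0
  next 2 bits -> l2_idx = 2
  bottom 5 bits -> offset = 25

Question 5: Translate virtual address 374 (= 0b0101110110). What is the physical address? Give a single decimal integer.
vaddr = 374 = 0b0101110110
Split: l1_idx=2, l2_idx=3, offset=22
L1[2] = 0
L2[0][3] = 79
paddr = 79 * 32 + 22 = 2550

Answer: 2550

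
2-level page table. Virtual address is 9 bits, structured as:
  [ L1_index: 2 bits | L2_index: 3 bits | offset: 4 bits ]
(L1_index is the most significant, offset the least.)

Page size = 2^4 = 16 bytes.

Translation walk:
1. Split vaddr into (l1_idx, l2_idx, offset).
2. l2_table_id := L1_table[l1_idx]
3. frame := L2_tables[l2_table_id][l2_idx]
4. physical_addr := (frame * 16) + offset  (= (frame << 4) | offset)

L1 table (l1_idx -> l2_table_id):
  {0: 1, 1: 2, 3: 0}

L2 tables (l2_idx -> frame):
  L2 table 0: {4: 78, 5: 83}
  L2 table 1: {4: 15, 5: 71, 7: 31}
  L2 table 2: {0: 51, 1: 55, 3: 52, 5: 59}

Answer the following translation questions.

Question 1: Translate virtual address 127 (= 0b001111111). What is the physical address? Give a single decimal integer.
vaddr = 127 = 0b001111111
Split: l1_idx=0, l2_idx=7, offset=15
L1[0] = 1
L2[1][7] = 31
paddr = 31 * 16 + 15 = 511

Answer: 511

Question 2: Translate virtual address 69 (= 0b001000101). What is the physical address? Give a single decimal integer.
Answer: 245

Derivation:
vaddr = 69 = 0b001000101
Split: l1_idx=0, l2_idx=4, offset=5
L1[0] = 1
L2[1][4] = 15
paddr = 15 * 16 + 5 = 245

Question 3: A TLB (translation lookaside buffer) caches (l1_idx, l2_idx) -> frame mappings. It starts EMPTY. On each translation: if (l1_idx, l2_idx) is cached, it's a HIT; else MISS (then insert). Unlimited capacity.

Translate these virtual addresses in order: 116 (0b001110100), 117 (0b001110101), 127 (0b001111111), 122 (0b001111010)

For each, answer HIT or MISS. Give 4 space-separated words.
vaddr=116: (0,7) not in TLB -> MISS, insert
vaddr=117: (0,7) in TLB -> HIT
vaddr=127: (0,7) in TLB -> HIT
vaddr=122: (0,7) in TLB -> HIT

Answer: MISS HIT HIT HIT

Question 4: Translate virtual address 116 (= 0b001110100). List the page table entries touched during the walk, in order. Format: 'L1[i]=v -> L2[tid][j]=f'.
vaddr = 116 = 0b001110100
Split: l1_idx=0, l2_idx=7, offset=4

Answer: L1[0]=1 -> L2[1][7]=31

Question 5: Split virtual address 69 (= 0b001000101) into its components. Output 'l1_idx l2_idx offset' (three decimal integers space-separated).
Answer: 0 4 5

Derivation:
vaddr = 69 = 0b001000101
  top 2 bits -> l1_idx = 0
  next 3 bits -> l2_idx = 4
  bottom 4 bits -> offset = 5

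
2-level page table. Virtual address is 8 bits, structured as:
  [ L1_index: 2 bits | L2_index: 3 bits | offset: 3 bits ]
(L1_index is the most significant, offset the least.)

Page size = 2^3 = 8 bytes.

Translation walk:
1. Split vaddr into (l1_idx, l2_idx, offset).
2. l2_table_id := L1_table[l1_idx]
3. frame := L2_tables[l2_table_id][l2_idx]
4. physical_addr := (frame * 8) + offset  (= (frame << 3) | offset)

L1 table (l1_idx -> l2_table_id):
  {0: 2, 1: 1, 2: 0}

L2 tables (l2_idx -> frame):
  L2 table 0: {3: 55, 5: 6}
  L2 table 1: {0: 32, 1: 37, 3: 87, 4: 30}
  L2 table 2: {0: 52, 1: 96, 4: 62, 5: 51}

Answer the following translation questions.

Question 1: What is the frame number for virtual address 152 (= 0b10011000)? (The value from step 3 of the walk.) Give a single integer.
Answer: 55

Derivation:
vaddr = 152: l1_idx=2, l2_idx=3
L1[2] = 0; L2[0][3] = 55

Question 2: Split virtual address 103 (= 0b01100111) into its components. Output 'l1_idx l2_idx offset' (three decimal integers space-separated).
vaddr = 103 = 0b01100111
  top 2 bits -> l1_idx = 1
  next 3 bits -> l2_idx = 4
  bottom 3 bits -> offset = 7

Answer: 1 4 7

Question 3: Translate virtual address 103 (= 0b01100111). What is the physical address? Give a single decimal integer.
Answer: 247

Derivation:
vaddr = 103 = 0b01100111
Split: l1_idx=1, l2_idx=4, offset=7
L1[1] = 1
L2[1][4] = 30
paddr = 30 * 8 + 7 = 247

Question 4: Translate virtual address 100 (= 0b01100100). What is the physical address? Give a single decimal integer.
Answer: 244

Derivation:
vaddr = 100 = 0b01100100
Split: l1_idx=1, l2_idx=4, offset=4
L1[1] = 1
L2[1][4] = 30
paddr = 30 * 8 + 4 = 244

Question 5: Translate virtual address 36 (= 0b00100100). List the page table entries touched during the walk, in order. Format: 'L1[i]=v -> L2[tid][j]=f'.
Answer: L1[0]=2 -> L2[2][4]=62

Derivation:
vaddr = 36 = 0b00100100
Split: l1_idx=0, l2_idx=4, offset=4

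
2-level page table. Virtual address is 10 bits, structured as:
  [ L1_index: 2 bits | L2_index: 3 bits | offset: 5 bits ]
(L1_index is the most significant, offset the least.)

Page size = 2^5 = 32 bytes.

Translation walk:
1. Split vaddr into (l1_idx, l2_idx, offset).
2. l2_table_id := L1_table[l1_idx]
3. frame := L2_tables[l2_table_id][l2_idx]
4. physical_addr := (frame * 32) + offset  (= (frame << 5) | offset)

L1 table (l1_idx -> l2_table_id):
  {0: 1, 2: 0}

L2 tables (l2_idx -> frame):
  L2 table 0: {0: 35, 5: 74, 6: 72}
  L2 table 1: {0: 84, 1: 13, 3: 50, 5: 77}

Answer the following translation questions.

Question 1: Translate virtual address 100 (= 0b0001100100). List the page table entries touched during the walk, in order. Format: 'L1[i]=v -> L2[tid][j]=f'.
Answer: L1[0]=1 -> L2[1][3]=50

Derivation:
vaddr = 100 = 0b0001100100
Split: l1_idx=0, l2_idx=3, offset=4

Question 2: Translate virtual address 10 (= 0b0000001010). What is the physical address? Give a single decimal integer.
Answer: 2698

Derivation:
vaddr = 10 = 0b0000001010
Split: l1_idx=0, l2_idx=0, offset=10
L1[0] = 1
L2[1][0] = 84
paddr = 84 * 32 + 10 = 2698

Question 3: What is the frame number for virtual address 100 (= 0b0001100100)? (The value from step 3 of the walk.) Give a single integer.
Answer: 50

Derivation:
vaddr = 100: l1_idx=0, l2_idx=3
L1[0] = 1; L2[1][3] = 50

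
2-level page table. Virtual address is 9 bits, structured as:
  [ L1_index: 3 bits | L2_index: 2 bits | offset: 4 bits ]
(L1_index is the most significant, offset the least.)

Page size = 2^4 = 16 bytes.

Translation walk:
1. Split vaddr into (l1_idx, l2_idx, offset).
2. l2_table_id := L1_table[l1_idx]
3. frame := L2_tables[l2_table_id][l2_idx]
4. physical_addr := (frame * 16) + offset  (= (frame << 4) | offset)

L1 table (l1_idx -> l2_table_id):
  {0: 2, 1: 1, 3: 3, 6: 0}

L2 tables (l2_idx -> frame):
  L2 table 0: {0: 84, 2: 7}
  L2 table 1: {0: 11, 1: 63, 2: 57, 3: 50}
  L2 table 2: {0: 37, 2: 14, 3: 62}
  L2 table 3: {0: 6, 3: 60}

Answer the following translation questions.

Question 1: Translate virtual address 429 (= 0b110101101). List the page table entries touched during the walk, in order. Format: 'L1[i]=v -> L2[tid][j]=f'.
vaddr = 429 = 0b110101101
Split: l1_idx=6, l2_idx=2, offset=13

Answer: L1[6]=0 -> L2[0][2]=7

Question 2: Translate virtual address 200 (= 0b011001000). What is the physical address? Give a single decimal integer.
vaddr = 200 = 0b011001000
Split: l1_idx=3, l2_idx=0, offset=8
L1[3] = 3
L2[3][0] = 6
paddr = 6 * 16 + 8 = 104

Answer: 104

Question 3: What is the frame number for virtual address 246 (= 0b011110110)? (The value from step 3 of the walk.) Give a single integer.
vaddr = 246: l1_idx=3, l2_idx=3
L1[3] = 3; L2[3][3] = 60

Answer: 60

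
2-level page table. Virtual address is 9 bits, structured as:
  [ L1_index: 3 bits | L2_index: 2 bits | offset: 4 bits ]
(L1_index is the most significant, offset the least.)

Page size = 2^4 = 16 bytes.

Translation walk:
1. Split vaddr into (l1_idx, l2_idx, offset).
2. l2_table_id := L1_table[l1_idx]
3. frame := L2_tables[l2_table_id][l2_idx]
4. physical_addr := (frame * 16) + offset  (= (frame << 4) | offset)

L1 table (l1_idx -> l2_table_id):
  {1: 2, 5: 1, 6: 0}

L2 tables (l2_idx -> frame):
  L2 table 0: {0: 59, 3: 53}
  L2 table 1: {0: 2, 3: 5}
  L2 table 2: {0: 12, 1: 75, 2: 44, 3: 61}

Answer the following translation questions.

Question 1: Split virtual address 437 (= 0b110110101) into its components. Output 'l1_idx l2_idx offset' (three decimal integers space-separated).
Answer: 6 3 5

Derivation:
vaddr = 437 = 0b110110101
  top 3 bits -> l1_idx = 6
  next 2 bits -> l2_idx = 3
  bottom 4 bits -> offset = 5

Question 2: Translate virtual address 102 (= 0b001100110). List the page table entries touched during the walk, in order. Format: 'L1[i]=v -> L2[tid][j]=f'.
vaddr = 102 = 0b001100110
Split: l1_idx=1, l2_idx=2, offset=6

Answer: L1[1]=2 -> L2[2][2]=44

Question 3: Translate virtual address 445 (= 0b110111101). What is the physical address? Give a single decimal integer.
Answer: 861

Derivation:
vaddr = 445 = 0b110111101
Split: l1_idx=6, l2_idx=3, offset=13
L1[6] = 0
L2[0][3] = 53
paddr = 53 * 16 + 13 = 861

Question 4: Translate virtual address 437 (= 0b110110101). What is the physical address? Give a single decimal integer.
Answer: 853

Derivation:
vaddr = 437 = 0b110110101
Split: l1_idx=6, l2_idx=3, offset=5
L1[6] = 0
L2[0][3] = 53
paddr = 53 * 16 + 5 = 853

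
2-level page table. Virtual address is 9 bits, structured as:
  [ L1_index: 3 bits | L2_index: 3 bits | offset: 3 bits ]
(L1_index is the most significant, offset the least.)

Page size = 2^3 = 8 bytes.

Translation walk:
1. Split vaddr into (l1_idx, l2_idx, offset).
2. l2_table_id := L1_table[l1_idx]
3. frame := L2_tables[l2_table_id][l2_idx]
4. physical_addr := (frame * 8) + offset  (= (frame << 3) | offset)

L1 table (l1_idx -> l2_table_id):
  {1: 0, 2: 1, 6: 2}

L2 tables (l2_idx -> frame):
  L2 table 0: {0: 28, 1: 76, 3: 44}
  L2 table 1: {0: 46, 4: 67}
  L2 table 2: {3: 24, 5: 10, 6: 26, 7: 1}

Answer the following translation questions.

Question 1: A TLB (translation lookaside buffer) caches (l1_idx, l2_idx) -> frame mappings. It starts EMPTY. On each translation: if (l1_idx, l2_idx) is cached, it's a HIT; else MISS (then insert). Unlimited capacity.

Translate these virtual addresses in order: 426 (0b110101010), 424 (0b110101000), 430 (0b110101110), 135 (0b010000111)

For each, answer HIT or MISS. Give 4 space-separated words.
vaddr=426: (6,5) not in TLB -> MISS, insert
vaddr=424: (6,5) in TLB -> HIT
vaddr=430: (6,5) in TLB -> HIT
vaddr=135: (2,0) not in TLB -> MISS, insert

Answer: MISS HIT HIT MISS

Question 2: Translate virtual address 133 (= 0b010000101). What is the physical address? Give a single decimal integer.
Answer: 373

Derivation:
vaddr = 133 = 0b010000101
Split: l1_idx=2, l2_idx=0, offset=5
L1[2] = 1
L2[1][0] = 46
paddr = 46 * 8 + 5 = 373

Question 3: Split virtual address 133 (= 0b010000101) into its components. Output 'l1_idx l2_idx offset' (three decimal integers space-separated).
Answer: 2 0 5

Derivation:
vaddr = 133 = 0b010000101
  top 3 bits -> l1_idx = 2
  next 3 bits -> l2_idx = 0
  bottom 3 bits -> offset = 5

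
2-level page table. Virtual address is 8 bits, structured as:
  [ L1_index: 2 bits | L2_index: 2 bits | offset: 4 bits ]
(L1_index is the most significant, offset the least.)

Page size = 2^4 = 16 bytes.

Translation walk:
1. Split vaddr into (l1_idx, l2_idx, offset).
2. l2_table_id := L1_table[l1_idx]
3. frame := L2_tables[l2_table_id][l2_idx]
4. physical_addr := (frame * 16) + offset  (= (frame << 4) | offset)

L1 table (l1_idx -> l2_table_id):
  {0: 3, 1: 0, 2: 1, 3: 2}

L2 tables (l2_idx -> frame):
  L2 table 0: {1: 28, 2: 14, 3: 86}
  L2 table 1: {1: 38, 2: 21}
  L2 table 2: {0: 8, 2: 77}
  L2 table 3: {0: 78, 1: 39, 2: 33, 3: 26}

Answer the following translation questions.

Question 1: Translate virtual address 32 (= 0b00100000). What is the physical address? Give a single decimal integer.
Answer: 528

Derivation:
vaddr = 32 = 0b00100000
Split: l1_idx=0, l2_idx=2, offset=0
L1[0] = 3
L2[3][2] = 33
paddr = 33 * 16 + 0 = 528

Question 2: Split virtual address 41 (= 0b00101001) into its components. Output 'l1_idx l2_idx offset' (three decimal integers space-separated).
vaddr = 41 = 0b00101001
  top 2 bits -> l1_idx = 0
  next 2 bits -> l2_idx = 2
  bottom 4 bits -> offset = 9

Answer: 0 2 9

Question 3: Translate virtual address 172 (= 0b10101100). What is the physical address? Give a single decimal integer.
vaddr = 172 = 0b10101100
Split: l1_idx=2, l2_idx=2, offset=12
L1[2] = 1
L2[1][2] = 21
paddr = 21 * 16 + 12 = 348

Answer: 348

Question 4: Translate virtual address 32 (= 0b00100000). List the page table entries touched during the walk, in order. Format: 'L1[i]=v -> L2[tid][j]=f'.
Answer: L1[0]=3 -> L2[3][2]=33

Derivation:
vaddr = 32 = 0b00100000
Split: l1_idx=0, l2_idx=2, offset=0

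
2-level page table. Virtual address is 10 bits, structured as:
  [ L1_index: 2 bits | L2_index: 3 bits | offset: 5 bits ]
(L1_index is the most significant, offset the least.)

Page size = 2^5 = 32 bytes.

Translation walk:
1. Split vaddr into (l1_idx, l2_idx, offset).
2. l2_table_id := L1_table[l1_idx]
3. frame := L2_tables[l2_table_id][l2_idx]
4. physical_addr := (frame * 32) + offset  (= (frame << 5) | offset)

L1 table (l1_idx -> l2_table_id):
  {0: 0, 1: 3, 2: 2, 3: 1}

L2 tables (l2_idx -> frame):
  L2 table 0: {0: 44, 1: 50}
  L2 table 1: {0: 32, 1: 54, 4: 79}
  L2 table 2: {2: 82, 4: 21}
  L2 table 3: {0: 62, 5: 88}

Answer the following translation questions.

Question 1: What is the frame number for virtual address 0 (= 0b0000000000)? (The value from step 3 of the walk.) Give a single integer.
Answer: 44

Derivation:
vaddr = 0: l1_idx=0, l2_idx=0
L1[0] = 0; L2[0][0] = 44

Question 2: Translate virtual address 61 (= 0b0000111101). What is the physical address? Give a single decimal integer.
Answer: 1629

Derivation:
vaddr = 61 = 0b0000111101
Split: l1_idx=0, l2_idx=1, offset=29
L1[0] = 0
L2[0][1] = 50
paddr = 50 * 32 + 29 = 1629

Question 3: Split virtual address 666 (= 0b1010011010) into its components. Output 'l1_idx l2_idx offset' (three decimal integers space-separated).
vaddr = 666 = 0b1010011010
  top 2 bits -> l1_idx = 2
  next 3 bits -> l2_idx = 4
  bottom 5 bits -> offset = 26

Answer: 2 4 26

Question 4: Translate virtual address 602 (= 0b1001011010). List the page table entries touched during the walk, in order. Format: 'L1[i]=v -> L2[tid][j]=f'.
vaddr = 602 = 0b1001011010
Split: l1_idx=2, l2_idx=2, offset=26

Answer: L1[2]=2 -> L2[2][2]=82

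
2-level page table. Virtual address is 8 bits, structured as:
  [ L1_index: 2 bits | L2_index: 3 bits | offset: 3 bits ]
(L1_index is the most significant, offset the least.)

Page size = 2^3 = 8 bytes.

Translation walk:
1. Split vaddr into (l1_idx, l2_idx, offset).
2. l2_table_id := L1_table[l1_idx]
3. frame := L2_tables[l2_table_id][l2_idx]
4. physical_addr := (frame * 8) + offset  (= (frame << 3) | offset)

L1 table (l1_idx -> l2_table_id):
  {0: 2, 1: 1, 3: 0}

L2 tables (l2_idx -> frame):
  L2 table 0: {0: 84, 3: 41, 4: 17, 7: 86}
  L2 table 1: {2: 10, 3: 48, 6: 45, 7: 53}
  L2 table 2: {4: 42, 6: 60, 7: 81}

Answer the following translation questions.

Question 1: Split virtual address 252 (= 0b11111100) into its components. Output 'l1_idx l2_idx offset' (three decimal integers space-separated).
vaddr = 252 = 0b11111100
  top 2 bits -> l1_idx = 3
  next 3 bits -> l2_idx = 7
  bottom 3 bits -> offset = 4

Answer: 3 7 4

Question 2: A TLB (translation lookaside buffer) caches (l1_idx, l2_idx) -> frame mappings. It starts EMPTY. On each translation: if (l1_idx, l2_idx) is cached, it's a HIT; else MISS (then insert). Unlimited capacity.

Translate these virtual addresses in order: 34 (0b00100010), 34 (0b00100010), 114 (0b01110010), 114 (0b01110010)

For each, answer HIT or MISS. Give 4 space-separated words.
Answer: MISS HIT MISS HIT

Derivation:
vaddr=34: (0,4) not in TLB -> MISS, insert
vaddr=34: (0,4) in TLB -> HIT
vaddr=114: (1,6) not in TLB -> MISS, insert
vaddr=114: (1,6) in TLB -> HIT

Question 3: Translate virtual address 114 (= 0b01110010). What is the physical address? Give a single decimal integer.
Answer: 362

Derivation:
vaddr = 114 = 0b01110010
Split: l1_idx=1, l2_idx=6, offset=2
L1[1] = 1
L2[1][6] = 45
paddr = 45 * 8 + 2 = 362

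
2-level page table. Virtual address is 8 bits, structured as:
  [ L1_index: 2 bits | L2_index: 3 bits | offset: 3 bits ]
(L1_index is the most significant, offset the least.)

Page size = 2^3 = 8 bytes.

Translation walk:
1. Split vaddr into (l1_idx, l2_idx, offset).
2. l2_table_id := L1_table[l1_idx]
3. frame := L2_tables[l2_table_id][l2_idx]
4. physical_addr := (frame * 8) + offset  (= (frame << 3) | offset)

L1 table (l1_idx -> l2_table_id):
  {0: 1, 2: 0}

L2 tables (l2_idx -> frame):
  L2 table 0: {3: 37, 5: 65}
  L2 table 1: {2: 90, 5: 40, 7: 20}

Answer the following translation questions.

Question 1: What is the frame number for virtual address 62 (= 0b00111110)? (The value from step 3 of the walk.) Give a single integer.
vaddr = 62: l1_idx=0, l2_idx=7
L1[0] = 1; L2[1][7] = 20

Answer: 20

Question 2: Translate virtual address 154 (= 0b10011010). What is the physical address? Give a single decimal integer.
Answer: 298

Derivation:
vaddr = 154 = 0b10011010
Split: l1_idx=2, l2_idx=3, offset=2
L1[2] = 0
L2[0][3] = 37
paddr = 37 * 8 + 2 = 298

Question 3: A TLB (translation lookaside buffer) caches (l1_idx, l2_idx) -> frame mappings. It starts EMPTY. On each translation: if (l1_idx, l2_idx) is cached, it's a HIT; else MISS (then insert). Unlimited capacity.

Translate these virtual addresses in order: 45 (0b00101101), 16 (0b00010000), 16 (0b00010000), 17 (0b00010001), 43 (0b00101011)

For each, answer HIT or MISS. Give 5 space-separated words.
Answer: MISS MISS HIT HIT HIT

Derivation:
vaddr=45: (0,5) not in TLB -> MISS, insert
vaddr=16: (0,2) not in TLB -> MISS, insert
vaddr=16: (0,2) in TLB -> HIT
vaddr=17: (0,2) in TLB -> HIT
vaddr=43: (0,5) in TLB -> HIT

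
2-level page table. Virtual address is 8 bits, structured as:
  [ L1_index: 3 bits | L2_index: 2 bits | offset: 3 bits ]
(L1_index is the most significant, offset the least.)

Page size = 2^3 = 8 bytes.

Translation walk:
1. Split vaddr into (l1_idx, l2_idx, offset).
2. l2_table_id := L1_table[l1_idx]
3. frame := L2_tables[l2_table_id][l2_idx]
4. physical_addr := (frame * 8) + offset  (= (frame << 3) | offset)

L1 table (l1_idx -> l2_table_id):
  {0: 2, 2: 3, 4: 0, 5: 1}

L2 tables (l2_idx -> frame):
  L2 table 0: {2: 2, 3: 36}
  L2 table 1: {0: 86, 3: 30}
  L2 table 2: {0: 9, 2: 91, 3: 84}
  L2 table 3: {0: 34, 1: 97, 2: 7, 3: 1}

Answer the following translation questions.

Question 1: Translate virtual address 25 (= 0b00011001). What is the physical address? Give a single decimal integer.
vaddr = 25 = 0b00011001
Split: l1_idx=0, l2_idx=3, offset=1
L1[0] = 2
L2[2][3] = 84
paddr = 84 * 8 + 1 = 673

Answer: 673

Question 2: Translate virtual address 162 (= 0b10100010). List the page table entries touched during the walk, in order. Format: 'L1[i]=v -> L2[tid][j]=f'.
Answer: L1[5]=1 -> L2[1][0]=86

Derivation:
vaddr = 162 = 0b10100010
Split: l1_idx=5, l2_idx=0, offset=2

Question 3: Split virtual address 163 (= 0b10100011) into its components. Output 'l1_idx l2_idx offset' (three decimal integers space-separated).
vaddr = 163 = 0b10100011
  top 3 bits -> l1_idx = 5
  next 2 bits -> l2_idx = 0
  bottom 3 bits -> offset = 3

Answer: 5 0 3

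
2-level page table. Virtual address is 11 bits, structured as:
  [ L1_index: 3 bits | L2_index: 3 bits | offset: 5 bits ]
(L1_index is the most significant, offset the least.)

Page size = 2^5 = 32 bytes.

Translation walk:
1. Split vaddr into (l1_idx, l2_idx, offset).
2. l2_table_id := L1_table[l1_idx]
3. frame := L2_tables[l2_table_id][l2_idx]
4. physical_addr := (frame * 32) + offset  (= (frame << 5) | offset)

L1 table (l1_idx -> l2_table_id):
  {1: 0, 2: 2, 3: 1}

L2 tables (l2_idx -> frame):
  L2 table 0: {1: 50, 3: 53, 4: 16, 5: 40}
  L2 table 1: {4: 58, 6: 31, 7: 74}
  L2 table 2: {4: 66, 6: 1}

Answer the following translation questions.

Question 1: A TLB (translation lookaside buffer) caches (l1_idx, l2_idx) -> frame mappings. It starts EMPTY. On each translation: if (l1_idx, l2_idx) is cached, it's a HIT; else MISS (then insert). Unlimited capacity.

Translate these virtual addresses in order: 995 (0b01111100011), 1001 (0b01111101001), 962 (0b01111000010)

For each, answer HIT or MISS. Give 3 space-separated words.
Answer: MISS HIT MISS

Derivation:
vaddr=995: (3,7) not in TLB -> MISS, insert
vaddr=1001: (3,7) in TLB -> HIT
vaddr=962: (3,6) not in TLB -> MISS, insert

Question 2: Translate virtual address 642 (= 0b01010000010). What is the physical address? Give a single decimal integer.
Answer: 2114

Derivation:
vaddr = 642 = 0b01010000010
Split: l1_idx=2, l2_idx=4, offset=2
L1[2] = 2
L2[2][4] = 66
paddr = 66 * 32 + 2 = 2114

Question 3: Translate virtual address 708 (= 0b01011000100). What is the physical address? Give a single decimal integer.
vaddr = 708 = 0b01011000100
Split: l1_idx=2, l2_idx=6, offset=4
L1[2] = 2
L2[2][6] = 1
paddr = 1 * 32 + 4 = 36

Answer: 36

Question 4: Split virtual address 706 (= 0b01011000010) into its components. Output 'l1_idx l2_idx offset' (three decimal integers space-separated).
vaddr = 706 = 0b01011000010
  top 3 bits -> l1_idx = 2
  next 3 bits -> l2_idx = 6
  bottom 5 bits -> offset = 2

Answer: 2 6 2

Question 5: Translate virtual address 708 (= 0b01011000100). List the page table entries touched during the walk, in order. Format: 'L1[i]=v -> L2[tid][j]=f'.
vaddr = 708 = 0b01011000100
Split: l1_idx=2, l2_idx=6, offset=4

Answer: L1[2]=2 -> L2[2][6]=1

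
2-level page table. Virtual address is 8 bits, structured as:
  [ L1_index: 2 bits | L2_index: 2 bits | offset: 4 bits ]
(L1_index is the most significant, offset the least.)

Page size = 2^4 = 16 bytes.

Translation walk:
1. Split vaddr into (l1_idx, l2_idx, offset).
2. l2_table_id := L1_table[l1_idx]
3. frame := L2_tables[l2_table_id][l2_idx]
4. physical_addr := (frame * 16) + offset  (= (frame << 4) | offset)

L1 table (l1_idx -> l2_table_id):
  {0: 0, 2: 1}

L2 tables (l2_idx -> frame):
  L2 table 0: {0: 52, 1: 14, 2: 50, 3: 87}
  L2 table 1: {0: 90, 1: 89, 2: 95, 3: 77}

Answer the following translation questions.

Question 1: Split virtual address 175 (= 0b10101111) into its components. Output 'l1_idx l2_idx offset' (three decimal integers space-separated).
Answer: 2 2 15

Derivation:
vaddr = 175 = 0b10101111
  top 2 bits -> l1_idx = 2
  next 2 bits -> l2_idx = 2
  bottom 4 bits -> offset = 15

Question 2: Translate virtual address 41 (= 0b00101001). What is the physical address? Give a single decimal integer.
Answer: 809

Derivation:
vaddr = 41 = 0b00101001
Split: l1_idx=0, l2_idx=2, offset=9
L1[0] = 0
L2[0][2] = 50
paddr = 50 * 16 + 9 = 809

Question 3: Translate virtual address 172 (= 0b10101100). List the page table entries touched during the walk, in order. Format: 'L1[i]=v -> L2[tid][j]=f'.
vaddr = 172 = 0b10101100
Split: l1_idx=2, l2_idx=2, offset=12

Answer: L1[2]=1 -> L2[1][2]=95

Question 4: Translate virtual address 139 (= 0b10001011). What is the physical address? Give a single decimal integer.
Answer: 1451

Derivation:
vaddr = 139 = 0b10001011
Split: l1_idx=2, l2_idx=0, offset=11
L1[2] = 1
L2[1][0] = 90
paddr = 90 * 16 + 11 = 1451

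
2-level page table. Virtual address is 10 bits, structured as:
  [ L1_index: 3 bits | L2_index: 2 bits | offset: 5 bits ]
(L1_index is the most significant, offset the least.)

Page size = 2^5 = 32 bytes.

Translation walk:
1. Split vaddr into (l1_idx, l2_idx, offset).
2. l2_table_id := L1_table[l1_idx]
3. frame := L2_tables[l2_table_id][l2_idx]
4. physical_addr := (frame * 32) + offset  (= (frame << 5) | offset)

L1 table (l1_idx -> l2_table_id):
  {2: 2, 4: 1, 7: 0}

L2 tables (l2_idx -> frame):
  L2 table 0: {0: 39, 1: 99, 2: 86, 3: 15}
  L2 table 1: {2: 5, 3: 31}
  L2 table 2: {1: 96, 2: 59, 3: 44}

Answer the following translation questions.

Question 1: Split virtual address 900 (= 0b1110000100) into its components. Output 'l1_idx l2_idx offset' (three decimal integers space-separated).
vaddr = 900 = 0b1110000100
  top 3 bits -> l1_idx = 7
  next 2 bits -> l2_idx = 0
  bottom 5 bits -> offset = 4

Answer: 7 0 4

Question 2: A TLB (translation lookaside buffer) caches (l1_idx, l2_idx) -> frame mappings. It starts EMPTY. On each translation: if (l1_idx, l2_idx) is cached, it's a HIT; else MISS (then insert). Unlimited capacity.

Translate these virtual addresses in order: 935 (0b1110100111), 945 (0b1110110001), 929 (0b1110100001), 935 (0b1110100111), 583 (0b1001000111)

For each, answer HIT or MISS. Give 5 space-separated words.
Answer: MISS HIT HIT HIT MISS

Derivation:
vaddr=935: (7,1) not in TLB -> MISS, insert
vaddr=945: (7,1) in TLB -> HIT
vaddr=929: (7,1) in TLB -> HIT
vaddr=935: (7,1) in TLB -> HIT
vaddr=583: (4,2) not in TLB -> MISS, insert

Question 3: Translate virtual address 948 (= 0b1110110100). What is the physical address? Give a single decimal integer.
Answer: 3188

Derivation:
vaddr = 948 = 0b1110110100
Split: l1_idx=7, l2_idx=1, offset=20
L1[7] = 0
L2[0][1] = 99
paddr = 99 * 32 + 20 = 3188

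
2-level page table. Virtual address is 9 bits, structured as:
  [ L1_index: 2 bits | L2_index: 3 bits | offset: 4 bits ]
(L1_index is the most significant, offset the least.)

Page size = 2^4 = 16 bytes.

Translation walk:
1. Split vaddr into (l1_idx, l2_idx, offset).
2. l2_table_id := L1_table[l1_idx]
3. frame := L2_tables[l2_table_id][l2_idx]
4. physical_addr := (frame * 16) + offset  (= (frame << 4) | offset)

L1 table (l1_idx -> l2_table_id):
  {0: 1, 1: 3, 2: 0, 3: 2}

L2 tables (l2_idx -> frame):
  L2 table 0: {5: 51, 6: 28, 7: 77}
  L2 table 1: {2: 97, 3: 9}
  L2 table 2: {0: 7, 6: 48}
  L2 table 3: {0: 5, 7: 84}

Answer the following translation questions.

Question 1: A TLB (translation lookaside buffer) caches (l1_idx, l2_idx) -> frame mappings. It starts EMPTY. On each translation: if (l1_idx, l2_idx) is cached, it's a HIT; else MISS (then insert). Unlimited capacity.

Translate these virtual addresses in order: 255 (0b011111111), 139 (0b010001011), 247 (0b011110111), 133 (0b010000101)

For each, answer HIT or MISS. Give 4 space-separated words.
vaddr=255: (1,7) not in TLB -> MISS, insert
vaddr=139: (1,0) not in TLB -> MISS, insert
vaddr=247: (1,7) in TLB -> HIT
vaddr=133: (1,0) in TLB -> HIT

Answer: MISS MISS HIT HIT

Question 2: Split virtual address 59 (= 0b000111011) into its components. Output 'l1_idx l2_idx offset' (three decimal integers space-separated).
vaddr = 59 = 0b000111011
  top 2 bits -> l1_idx = 0
  next 3 bits -> l2_idx = 3
  bottom 4 bits -> offset = 11

Answer: 0 3 11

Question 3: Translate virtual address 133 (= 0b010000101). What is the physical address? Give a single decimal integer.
Answer: 85

Derivation:
vaddr = 133 = 0b010000101
Split: l1_idx=1, l2_idx=0, offset=5
L1[1] = 3
L2[3][0] = 5
paddr = 5 * 16 + 5 = 85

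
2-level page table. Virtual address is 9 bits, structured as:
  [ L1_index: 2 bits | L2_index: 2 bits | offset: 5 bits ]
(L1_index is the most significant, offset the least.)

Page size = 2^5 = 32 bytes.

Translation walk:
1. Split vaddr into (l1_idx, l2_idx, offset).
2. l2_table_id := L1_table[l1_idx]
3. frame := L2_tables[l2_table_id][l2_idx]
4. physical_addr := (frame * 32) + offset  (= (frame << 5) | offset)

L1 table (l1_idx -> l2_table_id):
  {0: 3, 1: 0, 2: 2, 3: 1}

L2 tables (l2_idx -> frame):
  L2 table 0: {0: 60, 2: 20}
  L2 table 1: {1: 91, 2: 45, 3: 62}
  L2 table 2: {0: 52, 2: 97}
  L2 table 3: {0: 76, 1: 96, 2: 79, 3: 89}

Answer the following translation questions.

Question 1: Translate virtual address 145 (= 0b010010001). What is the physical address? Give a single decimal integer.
Answer: 1937

Derivation:
vaddr = 145 = 0b010010001
Split: l1_idx=1, l2_idx=0, offset=17
L1[1] = 0
L2[0][0] = 60
paddr = 60 * 32 + 17 = 1937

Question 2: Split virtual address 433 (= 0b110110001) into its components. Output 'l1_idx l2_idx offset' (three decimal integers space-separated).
Answer: 3 1 17

Derivation:
vaddr = 433 = 0b110110001
  top 2 bits -> l1_idx = 3
  next 2 bits -> l2_idx = 1
  bottom 5 bits -> offset = 17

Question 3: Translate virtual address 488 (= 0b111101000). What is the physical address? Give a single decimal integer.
Answer: 1992

Derivation:
vaddr = 488 = 0b111101000
Split: l1_idx=3, l2_idx=3, offset=8
L1[3] = 1
L2[1][3] = 62
paddr = 62 * 32 + 8 = 1992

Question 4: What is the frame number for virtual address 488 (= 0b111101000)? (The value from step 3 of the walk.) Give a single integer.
Answer: 62

Derivation:
vaddr = 488: l1_idx=3, l2_idx=3
L1[3] = 1; L2[1][3] = 62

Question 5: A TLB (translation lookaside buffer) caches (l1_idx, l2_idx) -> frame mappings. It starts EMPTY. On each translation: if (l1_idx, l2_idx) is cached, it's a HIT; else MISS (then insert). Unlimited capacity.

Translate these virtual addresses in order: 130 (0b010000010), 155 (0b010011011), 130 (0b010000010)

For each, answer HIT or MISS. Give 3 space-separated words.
Answer: MISS HIT HIT

Derivation:
vaddr=130: (1,0) not in TLB -> MISS, insert
vaddr=155: (1,0) in TLB -> HIT
vaddr=130: (1,0) in TLB -> HIT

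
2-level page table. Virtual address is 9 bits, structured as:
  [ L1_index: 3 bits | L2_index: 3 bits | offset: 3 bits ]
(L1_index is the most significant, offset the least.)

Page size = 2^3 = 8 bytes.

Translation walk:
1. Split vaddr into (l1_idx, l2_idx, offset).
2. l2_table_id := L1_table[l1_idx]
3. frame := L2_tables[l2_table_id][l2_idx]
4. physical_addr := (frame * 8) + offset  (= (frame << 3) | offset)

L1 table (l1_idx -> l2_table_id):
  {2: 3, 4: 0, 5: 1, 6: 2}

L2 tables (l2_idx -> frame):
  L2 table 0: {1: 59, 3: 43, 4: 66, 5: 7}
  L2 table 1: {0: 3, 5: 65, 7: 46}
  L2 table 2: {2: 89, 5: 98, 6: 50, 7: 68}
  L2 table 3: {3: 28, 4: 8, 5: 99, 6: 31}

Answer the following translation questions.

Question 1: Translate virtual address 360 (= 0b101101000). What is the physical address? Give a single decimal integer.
vaddr = 360 = 0b101101000
Split: l1_idx=5, l2_idx=5, offset=0
L1[5] = 1
L2[1][5] = 65
paddr = 65 * 8 + 0 = 520

Answer: 520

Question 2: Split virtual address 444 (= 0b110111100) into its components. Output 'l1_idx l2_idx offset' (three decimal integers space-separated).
vaddr = 444 = 0b110111100
  top 3 bits -> l1_idx = 6
  next 3 bits -> l2_idx = 7
  bottom 3 bits -> offset = 4

Answer: 6 7 4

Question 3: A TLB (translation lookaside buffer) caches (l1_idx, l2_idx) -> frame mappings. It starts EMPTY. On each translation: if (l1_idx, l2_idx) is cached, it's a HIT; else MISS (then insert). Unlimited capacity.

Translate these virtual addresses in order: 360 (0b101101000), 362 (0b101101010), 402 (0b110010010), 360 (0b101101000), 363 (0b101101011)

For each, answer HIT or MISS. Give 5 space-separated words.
Answer: MISS HIT MISS HIT HIT

Derivation:
vaddr=360: (5,5) not in TLB -> MISS, insert
vaddr=362: (5,5) in TLB -> HIT
vaddr=402: (6,2) not in TLB -> MISS, insert
vaddr=360: (5,5) in TLB -> HIT
vaddr=363: (5,5) in TLB -> HIT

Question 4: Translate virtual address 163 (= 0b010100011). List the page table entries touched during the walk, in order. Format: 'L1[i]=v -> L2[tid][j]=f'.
Answer: L1[2]=3 -> L2[3][4]=8

Derivation:
vaddr = 163 = 0b010100011
Split: l1_idx=2, l2_idx=4, offset=3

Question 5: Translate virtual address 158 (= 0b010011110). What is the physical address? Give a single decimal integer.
vaddr = 158 = 0b010011110
Split: l1_idx=2, l2_idx=3, offset=6
L1[2] = 3
L2[3][3] = 28
paddr = 28 * 8 + 6 = 230

Answer: 230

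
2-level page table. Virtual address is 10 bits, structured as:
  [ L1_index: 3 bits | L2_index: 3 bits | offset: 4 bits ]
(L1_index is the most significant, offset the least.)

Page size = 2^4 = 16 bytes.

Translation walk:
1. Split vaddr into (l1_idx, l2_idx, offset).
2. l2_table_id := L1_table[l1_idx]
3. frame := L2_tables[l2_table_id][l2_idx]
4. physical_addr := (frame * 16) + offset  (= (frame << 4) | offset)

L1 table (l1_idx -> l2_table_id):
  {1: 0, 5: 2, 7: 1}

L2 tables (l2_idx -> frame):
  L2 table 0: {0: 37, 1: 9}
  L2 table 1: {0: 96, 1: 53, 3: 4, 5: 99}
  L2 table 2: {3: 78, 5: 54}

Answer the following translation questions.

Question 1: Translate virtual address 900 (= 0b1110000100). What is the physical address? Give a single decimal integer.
vaddr = 900 = 0b1110000100
Split: l1_idx=7, l2_idx=0, offset=4
L1[7] = 1
L2[1][0] = 96
paddr = 96 * 16 + 4 = 1540

Answer: 1540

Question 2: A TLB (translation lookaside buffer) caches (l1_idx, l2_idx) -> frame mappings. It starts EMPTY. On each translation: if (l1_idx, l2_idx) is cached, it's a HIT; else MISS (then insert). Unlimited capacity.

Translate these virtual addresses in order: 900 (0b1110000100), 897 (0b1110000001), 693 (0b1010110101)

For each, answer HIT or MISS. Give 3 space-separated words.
Answer: MISS HIT MISS

Derivation:
vaddr=900: (7,0) not in TLB -> MISS, insert
vaddr=897: (7,0) in TLB -> HIT
vaddr=693: (5,3) not in TLB -> MISS, insert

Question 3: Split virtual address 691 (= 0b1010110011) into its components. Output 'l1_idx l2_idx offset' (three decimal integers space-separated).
Answer: 5 3 3

Derivation:
vaddr = 691 = 0b1010110011
  top 3 bits -> l1_idx = 5
  next 3 bits -> l2_idx = 3
  bottom 4 bits -> offset = 3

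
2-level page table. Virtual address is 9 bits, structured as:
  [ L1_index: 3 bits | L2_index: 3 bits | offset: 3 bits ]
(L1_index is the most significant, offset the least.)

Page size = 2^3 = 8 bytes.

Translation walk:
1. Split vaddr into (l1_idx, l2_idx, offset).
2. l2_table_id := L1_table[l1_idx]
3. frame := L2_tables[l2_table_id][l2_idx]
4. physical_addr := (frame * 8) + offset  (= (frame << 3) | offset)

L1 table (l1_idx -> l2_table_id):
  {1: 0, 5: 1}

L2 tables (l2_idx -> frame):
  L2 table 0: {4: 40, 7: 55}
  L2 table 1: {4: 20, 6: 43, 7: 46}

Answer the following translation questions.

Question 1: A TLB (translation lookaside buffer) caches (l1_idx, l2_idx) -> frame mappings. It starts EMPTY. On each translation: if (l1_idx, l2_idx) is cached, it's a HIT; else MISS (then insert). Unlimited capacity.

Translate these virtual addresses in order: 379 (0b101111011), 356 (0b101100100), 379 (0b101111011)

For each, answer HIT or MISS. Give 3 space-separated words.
vaddr=379: (5,7) not in TLB -> MISS, insert
vaddr=356: (5,4) not in TLB -> MISS, insert
vaddr=379: (5,7) in TLB -> HIT

Answer: MISS MISS HIT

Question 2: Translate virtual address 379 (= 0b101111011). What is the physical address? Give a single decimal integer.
Answer: 371

Derivation:
vaddr = 379 = 0b101111011
Split: l1_idx=5, l2_idx=7, offset=3
L1[5] = 1
L2[1][7] = 46
paddr = 46 * 8 + 3 = 371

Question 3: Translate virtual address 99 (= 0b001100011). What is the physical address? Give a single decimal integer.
vaddr = 99 = 0b001100011
Split: l1_idx=1, l2_idx=4, offset=3
L1[1] = 0
L2[0][4] = 40
paddr = 40 * 8 + 3 = 323

Answer: 323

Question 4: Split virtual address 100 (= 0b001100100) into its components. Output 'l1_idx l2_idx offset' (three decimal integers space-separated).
Answer: 1 4 4

Derivation:
vaddr = 100 = 0b001100100
  top 3 bits -> l1_idx = 1
  next 3 bits -> l2_idx = 4
  bottom 3 bits -> offset = 4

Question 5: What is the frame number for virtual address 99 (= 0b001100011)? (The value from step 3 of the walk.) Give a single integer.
Answer: 40

Derivation:
vaddr = 99: l1_idx=1, l2_idx=4
L1[1] = 0; L2[0][4] = 40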